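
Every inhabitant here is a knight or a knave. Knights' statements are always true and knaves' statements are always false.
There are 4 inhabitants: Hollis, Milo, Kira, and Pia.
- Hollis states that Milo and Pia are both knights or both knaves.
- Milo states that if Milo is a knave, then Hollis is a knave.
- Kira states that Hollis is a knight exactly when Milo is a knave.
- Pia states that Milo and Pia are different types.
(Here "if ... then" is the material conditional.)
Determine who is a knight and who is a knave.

Hollis is a knight, Milo is a knave, Kira is a knight, and Pia is a knave.

Hollis is a knight, and the claim "Milo and Pia are both knights or both knaves" is indeed true.
Milo is a knave, so "if Milo is a knave, then Hollis is a knave" must be False — and it is.
Kira (knight): "Hollis is a knight exactly when Milo is a knave" — true. ✓
Since Pia is a knave, "Milo and Pia are different types" needs to be False, which holds.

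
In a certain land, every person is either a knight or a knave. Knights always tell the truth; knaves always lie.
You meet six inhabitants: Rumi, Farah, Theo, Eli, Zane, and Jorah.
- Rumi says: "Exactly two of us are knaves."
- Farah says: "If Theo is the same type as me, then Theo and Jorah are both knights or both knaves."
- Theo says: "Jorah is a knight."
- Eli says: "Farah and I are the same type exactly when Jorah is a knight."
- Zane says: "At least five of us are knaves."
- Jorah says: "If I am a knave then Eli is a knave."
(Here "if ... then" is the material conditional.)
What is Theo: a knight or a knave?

Consistent assignments: {Rumi=knight, Farah=knight, Theo=knight, Eli=knave, Zane=knave, Jorah=knight}; {Rumi=knave, Farah=knight, Theo=knight, Eli=knave, Zane=knave, Jorah=knight}
In every consistent assignment, Theo is a knight.

Theo is a knight.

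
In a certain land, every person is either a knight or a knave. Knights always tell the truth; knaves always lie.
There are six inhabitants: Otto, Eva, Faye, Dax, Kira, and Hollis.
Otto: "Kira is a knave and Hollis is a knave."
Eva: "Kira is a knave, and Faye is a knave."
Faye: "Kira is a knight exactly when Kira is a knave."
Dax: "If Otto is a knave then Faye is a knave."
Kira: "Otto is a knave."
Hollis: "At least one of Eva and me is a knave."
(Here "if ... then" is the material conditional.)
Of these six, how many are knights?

3

The unique consistent assignment is Otto=knave, Eva=knave, Faye=knave, Dax=knight, Kira=knight, Hollis=knight.
That has 3 knights.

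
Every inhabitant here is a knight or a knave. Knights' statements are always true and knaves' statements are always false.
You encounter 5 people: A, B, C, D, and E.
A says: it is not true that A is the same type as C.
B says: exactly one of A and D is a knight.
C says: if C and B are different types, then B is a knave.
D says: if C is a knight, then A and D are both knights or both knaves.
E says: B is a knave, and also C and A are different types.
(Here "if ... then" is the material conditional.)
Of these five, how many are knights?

The unique consistent assignment is A=knave, B=knight, C=knave, D=knight, E=knave.
That has 2 knights.

2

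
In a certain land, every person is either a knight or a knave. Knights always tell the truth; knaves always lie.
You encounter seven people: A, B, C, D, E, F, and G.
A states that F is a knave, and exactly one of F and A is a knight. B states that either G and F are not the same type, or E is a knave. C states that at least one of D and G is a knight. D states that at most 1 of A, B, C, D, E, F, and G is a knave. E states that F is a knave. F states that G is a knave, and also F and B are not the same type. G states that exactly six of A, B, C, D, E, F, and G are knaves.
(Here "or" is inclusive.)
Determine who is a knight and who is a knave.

A is a knight, B is a knave, C is a knave, D is a knave, E is a knight, F is a knave, and G is a knave.

A is a knight, so "F is a knave, and exactly one of F and A is a knight" must be True — and it is.
B is a knave; "either G and F are not the same type, or E is a knave" is False, as required.
C (knave): "at least one of D and G is a knight" — False. ✓
As a knave, D's statement "at most 1 of A, B, C, D, E, F, and G is a knave" should be False; it is.
Since E is a knight, "F is a knave" needs to be True, which holds.
F (knave): "G is a knave, and also F and B are not the same type" — False. ✓
As a knave, G's statement "exactly six of A, B, C, D, E, F, and G are knaves" should be False; it is.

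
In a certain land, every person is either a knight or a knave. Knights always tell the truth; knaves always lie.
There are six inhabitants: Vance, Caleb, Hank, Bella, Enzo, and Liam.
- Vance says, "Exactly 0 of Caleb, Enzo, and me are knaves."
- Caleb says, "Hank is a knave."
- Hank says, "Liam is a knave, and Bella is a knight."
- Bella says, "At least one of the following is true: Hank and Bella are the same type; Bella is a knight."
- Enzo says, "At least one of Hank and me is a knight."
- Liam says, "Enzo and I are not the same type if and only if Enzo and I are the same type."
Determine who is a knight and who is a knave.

Vance is a knave, Caleb is a knave, Hank is a knight, Bella is a knight, Enzo is a knight, and Liam is a knave.

Since Vance is a knave, "exactly 0 of Caleb, Enzo, and me are knaves" needs to be false, which holds.
As a knave, Caleb's statement "Hank is a knave" should be false; it is.
Hank is a knight, so "Liam is a knave, and Bella is a knight" must be True — and it is.
Since Bella is a knight, "at least one of the following is true: Hank and Bella are the same type; Bella is a knight" needs to be True, which holds.
Enzo is a knight; "at least one of Hank and me is a knight" is True, as required.
Since Liam is a knave, "Enzo and I are not the same type if and only if Enzo and I are the same type" needs to be false, which holds.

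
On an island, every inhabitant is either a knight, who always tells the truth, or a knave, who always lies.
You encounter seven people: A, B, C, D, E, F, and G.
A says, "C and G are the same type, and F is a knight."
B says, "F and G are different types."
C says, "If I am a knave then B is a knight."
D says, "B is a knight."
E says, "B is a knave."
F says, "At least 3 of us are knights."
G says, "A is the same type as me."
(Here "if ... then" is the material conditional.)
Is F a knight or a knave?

Consistent assignments: {A=knight, B=knave, C=knight, D=knave, E=knight, F=knight, G=knight}
In every consistent assignment, F is a knight.

F is a knight.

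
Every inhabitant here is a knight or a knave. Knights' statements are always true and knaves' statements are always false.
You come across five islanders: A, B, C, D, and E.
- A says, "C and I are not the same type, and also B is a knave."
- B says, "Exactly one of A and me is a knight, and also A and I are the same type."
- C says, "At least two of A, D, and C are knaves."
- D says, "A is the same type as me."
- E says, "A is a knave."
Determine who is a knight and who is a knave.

A (knight): "C and I are not the same type, and also B is a knave" — True. ✓
B (knave): "exactly one of A and me is a knight, and also A and I are the same type" — False. ✓
C is a knave, so "at least two of A, D, and C are knaves" must be False — and it is.
Since D is a knight, "A is the same type as me" needs to be True, which holds.
As a knave, E's statement "A is a knave" should be False; it is.

Knights: A and D. Knaves: B, C, and E.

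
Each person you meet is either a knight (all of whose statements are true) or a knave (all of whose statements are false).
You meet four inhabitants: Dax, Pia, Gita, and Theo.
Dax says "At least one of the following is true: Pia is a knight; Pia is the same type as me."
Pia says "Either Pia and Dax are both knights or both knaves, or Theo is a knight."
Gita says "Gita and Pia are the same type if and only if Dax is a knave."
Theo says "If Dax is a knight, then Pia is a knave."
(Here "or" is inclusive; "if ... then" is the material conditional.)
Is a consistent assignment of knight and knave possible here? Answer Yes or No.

No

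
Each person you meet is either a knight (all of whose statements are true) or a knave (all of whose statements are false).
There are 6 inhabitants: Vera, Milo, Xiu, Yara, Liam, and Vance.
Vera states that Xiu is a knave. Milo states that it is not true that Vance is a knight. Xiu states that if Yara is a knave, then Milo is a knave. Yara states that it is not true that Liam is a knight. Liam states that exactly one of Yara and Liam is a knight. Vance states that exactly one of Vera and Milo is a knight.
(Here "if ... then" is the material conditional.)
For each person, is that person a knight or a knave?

Since Vera is a knight, "Xiu is a knave" needs to be true, which holds.
As a knight, Milo's statement "it is not true that Vance is a knight" should be true; it is.
Xiu is a knave; "if Yara is a knave, then Milo is a knave" is False, as required.
Yara is a knave; "it is not true that Liam is a knight" is False, as required.
Liam is a knight; "exactly one of Yara and Liam is a knight" is true, as required.
Since Vance is a knave, "exactly one of Vera and Milo is a knight" needs to be False, which holds.

Vera is a knight, Milo is a knight, Xiu is a knave, Yara is a knave, Liam is a knight, and Vance is a knave.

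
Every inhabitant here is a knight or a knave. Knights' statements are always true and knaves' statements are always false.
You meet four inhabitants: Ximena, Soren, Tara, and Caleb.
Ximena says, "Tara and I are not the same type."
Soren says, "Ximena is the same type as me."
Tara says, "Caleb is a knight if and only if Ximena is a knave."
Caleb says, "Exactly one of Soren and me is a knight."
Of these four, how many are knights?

2

The unique consistent assignment is Ximena=knight, Soren=knave, Tara=knave, Caleb=knight.
That has 2 knights.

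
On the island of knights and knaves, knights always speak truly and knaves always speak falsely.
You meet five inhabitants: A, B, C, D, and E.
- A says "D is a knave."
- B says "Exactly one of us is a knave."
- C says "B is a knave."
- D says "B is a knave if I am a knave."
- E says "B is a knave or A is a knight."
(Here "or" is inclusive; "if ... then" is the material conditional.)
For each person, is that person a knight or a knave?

Knights: C, D, and E. Knaves: A and B.

Suppose A is a knight. Then A's statement "D is a knave" would have to be true. Checking the 16 ways to assign the others, none is consistent with every speaker.
(For instance, with B=knave, C=knight, D=knight, E=knight, A's claim "D is a knave" comes out false where it would need to be true.)
So A must be a knave, making "D is a knave" false. Taking A=knave, B=knave, C=knight, D=knight, E=knight, each remaining statement checks out:
  B (knave): "exactly one of us is a knave" — false. ✓
  C (knight): "B is a knave" — true. ✓
  D (knight): "B is a knave if I am a knave" — true. ✓
  E (knight): "B is a knave or A is a knight" — true. ✓
This is the unique consistent assignment.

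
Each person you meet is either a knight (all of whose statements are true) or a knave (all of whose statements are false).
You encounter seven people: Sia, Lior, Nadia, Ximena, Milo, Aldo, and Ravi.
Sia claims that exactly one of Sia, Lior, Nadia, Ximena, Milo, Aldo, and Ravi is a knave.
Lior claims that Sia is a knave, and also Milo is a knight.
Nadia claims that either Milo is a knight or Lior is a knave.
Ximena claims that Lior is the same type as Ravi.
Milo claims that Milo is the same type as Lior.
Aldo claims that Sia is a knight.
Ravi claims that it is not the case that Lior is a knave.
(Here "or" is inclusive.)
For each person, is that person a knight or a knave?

Sia (knave): "exactly one of Sia, Lior, Nadia, Ximena, Milo, Aldo, and Ravi is a knave" — false. ✓
Since Lior is a knight, "Sia is a knave, and also Milo is a knight" needs to be True, which holds.
Nadia is a knight; "either Milo is a knight or Lior is a knave" is True, as required.
Since Ximena is a knight, "Lior is the same type as Ravi" needs to be True, which holds.
As a knight, Milo's statement "Milo is the same type as Lior" should be True; it is.
As a knave, Aldo's statement "Sia is a knight" should be false; it is.
As a knight, Ravi's statement "it is not the case that Lior is a knave" should be True; it is.

Sia is a knave, Lior is a knight, Nadia is a knight, Ximena is a knight, Milo is a knight, Aldo is a knave, and Ravi is a knight.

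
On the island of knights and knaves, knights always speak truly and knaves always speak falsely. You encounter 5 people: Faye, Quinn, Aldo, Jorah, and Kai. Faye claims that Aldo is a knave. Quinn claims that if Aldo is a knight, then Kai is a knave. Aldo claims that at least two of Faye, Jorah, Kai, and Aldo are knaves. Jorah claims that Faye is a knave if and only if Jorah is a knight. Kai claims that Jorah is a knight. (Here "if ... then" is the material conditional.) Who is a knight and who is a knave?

Faye is a knave, Quinn is a knight, Aldo is a knight, Jorah is a knave, and Kai is a knave.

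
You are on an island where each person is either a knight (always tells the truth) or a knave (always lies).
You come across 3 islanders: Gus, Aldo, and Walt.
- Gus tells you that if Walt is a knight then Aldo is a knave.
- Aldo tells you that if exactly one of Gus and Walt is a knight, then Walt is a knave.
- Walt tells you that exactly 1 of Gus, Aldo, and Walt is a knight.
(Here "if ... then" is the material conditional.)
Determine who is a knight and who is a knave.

Knights: Gus and Aldo. Knaves: Walt.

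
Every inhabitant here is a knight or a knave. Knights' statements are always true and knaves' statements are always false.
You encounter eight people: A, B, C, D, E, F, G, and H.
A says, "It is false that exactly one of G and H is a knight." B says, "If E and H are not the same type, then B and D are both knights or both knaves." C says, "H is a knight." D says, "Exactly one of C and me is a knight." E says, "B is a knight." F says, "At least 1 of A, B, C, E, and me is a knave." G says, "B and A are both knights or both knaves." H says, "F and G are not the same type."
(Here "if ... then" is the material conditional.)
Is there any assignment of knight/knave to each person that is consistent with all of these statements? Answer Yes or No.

Checking all 256 assignments, each has at least one speaker whose statement's truth value contradicts their type.

No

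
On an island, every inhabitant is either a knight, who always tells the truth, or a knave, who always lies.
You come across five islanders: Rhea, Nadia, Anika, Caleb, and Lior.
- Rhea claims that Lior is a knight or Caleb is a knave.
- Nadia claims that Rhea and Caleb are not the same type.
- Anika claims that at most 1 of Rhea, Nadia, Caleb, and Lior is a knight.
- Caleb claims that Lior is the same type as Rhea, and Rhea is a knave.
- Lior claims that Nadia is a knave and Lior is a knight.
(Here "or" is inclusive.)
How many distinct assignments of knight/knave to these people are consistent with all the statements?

2

Consistent assignments:
  Rhea=knight, Nadia=knight, Anika=knave, Caleb=knave, Lior=knave
  Rhea=knave, Nadia=knight, Anika=knave, Caleb=knight, Lior=knave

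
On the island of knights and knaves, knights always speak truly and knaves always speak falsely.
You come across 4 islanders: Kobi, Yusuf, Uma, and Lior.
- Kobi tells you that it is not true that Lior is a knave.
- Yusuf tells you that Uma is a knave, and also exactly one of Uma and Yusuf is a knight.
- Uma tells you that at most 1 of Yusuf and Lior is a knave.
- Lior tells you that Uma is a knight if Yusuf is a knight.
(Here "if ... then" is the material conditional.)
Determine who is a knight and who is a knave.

Kobi is a knight; "it is not true that Lior is a knave" is true, as required.
Yusuf is a knave; "Uma is a knave, and also exactly one of Uma and Yusuf is a knight" is false, as required.
Since Uma is a knight, "at most 1 of Yusuf and Lior is a knave" needs to be true, which holds.
Lior is a knight, and the claim "Uma is a knight if Yusuf is a knight" is indeed true.

Kobi is a knight, Yusuf is a knave, Uma is a knight, and Lior is a knight.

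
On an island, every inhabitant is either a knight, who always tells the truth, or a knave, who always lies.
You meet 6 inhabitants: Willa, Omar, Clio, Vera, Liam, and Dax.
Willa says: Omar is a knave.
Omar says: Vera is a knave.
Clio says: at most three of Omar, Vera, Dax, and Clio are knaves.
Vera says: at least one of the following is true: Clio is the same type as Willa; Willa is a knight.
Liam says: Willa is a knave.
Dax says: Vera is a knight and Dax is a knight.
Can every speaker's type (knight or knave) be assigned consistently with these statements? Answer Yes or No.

Yes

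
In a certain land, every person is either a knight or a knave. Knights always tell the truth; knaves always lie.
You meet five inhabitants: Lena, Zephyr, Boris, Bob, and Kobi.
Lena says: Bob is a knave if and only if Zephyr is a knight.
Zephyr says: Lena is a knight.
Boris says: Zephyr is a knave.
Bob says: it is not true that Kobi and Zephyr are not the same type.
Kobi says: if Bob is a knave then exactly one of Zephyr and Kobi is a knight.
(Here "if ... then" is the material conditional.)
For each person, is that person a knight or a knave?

Lena is a knave, Zephyr is a knave, Boris is a knight, Bob is a knave, and Kobi is a knight.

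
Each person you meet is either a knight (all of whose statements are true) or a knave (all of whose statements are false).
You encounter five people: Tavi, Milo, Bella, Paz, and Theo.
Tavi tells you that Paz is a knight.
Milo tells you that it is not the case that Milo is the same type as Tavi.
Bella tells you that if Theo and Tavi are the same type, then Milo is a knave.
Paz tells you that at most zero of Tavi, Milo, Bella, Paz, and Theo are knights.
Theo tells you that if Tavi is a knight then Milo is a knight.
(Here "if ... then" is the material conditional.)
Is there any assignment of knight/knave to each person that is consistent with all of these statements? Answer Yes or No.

One consistent assignment: Tavi=knave, Milo=knight, Bella=knight, Paz=knave, Theo=knight.

Yes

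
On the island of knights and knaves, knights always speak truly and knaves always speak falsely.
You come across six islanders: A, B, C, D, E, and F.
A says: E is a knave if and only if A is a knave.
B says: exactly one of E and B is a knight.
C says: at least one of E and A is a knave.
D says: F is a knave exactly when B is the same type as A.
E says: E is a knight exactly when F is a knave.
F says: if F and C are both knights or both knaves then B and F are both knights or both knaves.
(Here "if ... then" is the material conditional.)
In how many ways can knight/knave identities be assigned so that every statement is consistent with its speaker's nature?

0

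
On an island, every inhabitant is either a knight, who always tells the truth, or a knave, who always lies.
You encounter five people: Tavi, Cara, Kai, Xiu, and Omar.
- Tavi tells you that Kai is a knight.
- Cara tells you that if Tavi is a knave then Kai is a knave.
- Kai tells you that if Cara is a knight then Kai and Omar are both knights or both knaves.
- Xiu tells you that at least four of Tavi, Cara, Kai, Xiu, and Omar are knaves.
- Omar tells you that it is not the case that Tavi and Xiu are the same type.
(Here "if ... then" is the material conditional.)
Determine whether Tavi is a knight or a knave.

Tavi is a knight.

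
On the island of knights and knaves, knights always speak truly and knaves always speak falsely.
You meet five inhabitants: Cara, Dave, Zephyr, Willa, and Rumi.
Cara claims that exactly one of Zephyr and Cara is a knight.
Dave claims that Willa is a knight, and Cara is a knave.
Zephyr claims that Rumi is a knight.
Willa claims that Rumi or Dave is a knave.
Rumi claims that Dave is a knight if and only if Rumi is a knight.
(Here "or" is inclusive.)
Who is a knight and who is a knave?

Knights: Dave and Willa. Knaves: Cara, Zephyr, and Rumi.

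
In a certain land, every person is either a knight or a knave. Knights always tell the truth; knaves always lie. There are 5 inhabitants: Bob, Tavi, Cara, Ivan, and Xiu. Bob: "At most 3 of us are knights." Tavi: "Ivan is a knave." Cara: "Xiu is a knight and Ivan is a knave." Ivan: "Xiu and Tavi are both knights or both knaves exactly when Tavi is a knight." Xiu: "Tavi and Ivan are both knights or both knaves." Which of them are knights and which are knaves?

Since Bob is a knight, "at most 3 of us are knights" needs to be True, which holds.
Tavi is a knight, and the claim "Ivan is a knave" is indeed True.
Cara is a knave, and the claim "Xiu is a knight and Ivan is a knave" is indeed false.
Ivan (knave): "Xiu and Tavi are both knights or both knaves exactly when Tavi is a knight" — false. ✓
Xiu (knave): "Tavi and Ivan are both knights or both knaves" — false. ✓

Knights: Bob and Tavi. Knaves: Cara, Ivan, and Xiu.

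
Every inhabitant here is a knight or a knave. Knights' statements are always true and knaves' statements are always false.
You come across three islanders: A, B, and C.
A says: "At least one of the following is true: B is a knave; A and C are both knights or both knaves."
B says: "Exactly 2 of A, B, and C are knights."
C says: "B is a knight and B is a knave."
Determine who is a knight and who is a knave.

Knights: A. Knaves: B and C.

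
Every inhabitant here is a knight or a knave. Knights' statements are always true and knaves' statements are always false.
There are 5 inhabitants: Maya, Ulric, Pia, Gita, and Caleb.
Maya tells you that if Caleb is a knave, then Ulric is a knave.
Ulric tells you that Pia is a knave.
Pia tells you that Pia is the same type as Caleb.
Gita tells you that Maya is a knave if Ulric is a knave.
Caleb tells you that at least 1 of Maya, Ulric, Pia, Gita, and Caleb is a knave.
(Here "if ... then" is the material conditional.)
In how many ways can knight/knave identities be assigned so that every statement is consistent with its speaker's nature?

2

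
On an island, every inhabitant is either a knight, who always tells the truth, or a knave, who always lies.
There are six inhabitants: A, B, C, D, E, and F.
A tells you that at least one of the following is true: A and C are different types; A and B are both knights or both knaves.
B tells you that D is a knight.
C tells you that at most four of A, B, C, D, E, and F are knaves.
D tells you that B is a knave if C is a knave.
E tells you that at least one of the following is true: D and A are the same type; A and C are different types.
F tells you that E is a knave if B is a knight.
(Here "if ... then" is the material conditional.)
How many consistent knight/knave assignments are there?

1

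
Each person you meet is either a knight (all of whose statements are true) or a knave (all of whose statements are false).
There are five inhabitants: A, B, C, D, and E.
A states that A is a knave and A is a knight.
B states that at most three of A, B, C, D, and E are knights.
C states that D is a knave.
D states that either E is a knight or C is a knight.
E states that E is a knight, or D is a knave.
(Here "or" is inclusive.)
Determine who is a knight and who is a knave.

Knights: B, D, and E. Knaves: A and C.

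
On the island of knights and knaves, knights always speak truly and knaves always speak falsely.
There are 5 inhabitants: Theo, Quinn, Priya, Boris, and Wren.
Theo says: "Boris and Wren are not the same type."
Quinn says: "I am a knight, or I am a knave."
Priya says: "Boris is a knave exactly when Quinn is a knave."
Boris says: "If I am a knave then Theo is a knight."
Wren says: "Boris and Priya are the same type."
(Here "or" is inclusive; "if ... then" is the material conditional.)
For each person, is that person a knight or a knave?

Theo is a knave, Quinn is a knight, Priya is a knight, Boris is a knight, and Wren is a knight.

Suppose Theo is a knight. Then Theo's statement "Boris and Wren are not the same type" would have to be true. Checking the 16 ways to assign the others, none is consistent with every speaker.
(For instance, with Quinn=knight, Priya=knight, Boris=knight, Wren=knight, Theo's claim "Boris and Wren are not the same type" comes out false where it would need to be true.)
So Theo must be a knave, making "Boris and Wren are not the same type" false. Taking Theo=knave, Quinn=knight, Priya=knight, Boris=knight, Wren=knight, each remaining statement checks out:
  Quinn (knight): "I am a knight, or I am a knave" — true. ✓
  Priya (knight): "Boris is a knave exactly when Quinn is a knave" — true. ✓
  Boris (knight): "if I am a knave then Theo is a knight" — true. ✓
  Wren (knight): "Boris and Priya are the same type" — true. ✓
This is the unique consistent assignment.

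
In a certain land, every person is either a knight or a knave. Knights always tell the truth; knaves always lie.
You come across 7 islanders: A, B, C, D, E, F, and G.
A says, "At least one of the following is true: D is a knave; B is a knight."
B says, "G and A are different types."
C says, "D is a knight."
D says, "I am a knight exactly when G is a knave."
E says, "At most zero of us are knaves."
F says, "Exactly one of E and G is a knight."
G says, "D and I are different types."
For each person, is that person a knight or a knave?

As a knight, A's statement "at least one of the following is true: D is a knave; B is a knight" should be True; it is.
Since B is a knight, "G and A are different types" needs to be True, which holds.
C is a knave, so "D is a knight" must be false — and it is.
D (knave): "I am a knight exactly when G is a knave" — false. ✓
As a knave, E's statement "at most zero of us are knaves" should be false; it is.
F is a knave, so "exactly one of E and G is a knight" must be false — and it is.
G is a knave, so "D and I are different types" must be false — and it is.

A is a knight, B is a knight, C is a knave, D is a knave, E is a knave, F is a knave, and G is a knave.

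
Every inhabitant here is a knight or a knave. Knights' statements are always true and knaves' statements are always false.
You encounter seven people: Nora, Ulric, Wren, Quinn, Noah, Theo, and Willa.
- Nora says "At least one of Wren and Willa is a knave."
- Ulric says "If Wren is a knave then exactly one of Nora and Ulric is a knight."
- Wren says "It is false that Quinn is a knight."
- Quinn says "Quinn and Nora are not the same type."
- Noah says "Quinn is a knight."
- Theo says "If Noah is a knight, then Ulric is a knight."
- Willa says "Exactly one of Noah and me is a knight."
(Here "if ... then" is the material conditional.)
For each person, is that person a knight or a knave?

Knights: Ulric, Wren, Theo, and Willa. Knaves: Nora, Quinn, and Noah.

Since Nora is a knave, "at least one of Wren and Willa is a knave" needs to be False, which holds.
As a knight, Ulric's statement "if Wren is a knave then exactly one of Nora and Ulric is a knight" should be true; it is.
Wren is a knight, so "it is false that Quinn is a knight" must be true — and it is.
Since Quinn is a knave, "Quinn and Nora are not the same type" needs to be False, which holds.
Noah is a knave, and the claim "Quinn is a knight" is indeed False.
Theo is a knight, so "if Noah is a knight, then Ulric is a knight" must be true — and it is.
Willa is a knight, so "exactly one of Noah and me is a knight" must be true — and it is.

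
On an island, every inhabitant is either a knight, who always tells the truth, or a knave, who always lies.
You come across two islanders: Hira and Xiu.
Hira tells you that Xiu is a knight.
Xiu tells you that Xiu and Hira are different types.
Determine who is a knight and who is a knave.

Knights: none. Knaves: Hira and Xiu.

Suppose Hira is a knight. Then Hira's statement "Xiu is a knight" would have to be true. Checking the 2 ways to assign the others, none is consistent with every speaker.
(For instance, with Xiu=knave, Hira's claim "Xiu is a knight" comes out false where it would need to be true.)
So Hira must be a knave, making "Xiu is a knight" false. Taking Hira=knave, Xiu=knave, each remaining statement checks out:
  Xiu (knave): "Xiu and Hira are different types" — false. ✓
This is the unique consistent assignment.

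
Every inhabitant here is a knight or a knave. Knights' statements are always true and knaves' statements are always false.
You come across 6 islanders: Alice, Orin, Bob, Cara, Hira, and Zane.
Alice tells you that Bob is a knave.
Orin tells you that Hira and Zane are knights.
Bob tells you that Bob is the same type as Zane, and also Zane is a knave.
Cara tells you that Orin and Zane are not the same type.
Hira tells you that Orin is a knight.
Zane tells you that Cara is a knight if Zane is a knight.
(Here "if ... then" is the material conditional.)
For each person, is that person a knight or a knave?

Alice is a knight, Orin is a knave, Bob is a knave, Cara is a knight, Hira is a knave, and Zane is a knight.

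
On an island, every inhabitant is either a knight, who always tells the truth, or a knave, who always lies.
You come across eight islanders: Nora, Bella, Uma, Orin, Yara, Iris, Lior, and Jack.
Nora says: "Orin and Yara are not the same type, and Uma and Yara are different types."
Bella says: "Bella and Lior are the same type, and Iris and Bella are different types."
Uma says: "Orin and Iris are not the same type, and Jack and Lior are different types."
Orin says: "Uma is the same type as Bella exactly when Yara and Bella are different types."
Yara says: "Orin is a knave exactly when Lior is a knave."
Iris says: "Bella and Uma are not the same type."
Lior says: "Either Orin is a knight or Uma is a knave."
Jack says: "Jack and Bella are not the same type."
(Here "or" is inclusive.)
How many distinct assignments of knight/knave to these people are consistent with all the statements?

3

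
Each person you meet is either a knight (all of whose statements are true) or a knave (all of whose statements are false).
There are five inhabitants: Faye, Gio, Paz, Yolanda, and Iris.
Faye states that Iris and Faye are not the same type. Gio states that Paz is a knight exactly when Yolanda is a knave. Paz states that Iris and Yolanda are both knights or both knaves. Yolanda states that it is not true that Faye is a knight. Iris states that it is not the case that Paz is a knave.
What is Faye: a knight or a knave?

Faye is a knave.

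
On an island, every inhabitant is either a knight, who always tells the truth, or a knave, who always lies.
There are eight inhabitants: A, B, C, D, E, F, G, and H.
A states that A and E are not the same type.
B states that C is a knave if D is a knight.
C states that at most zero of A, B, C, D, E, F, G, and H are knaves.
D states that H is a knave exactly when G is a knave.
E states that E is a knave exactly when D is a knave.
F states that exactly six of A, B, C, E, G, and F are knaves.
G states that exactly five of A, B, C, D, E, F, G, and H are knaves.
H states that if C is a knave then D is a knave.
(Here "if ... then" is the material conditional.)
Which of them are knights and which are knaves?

A is a knave, and the claim "A and E are not the same type" is indeed false.
B is a knight; "C is a knave if D is a knight" is True, as required.
C is a knave, and the claim "at most zero of A, B, C, D, E, F, G, and H are knaves" is indeed false.
D is a knight, so "H is a knave exactly when G is a knave" must be True — and it is.
E is a knave; "E is a knave exactly when D is a knave" is false, as required.
F is a knave, and the claim "exactly six of A, B, C, E, G, and F are knaves" is indeed false.
G is a knave, so "exactly five of A, B, C, D, E, F, G, and H are knaves" must be false — and it is.
Since H is a knave, "if C is a knave then D is a knave" needs to be false, which holds.

A is a knave, B is a knight, C is a knave, D is a knight, E is a knave, F is a knave, G is a knave, and H is a knave.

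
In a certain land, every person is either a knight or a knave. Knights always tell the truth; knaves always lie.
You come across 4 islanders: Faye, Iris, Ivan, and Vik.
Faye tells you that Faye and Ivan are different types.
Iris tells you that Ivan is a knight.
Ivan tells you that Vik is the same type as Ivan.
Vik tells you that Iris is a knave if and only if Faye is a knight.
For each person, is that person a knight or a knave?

Faye (knight): "Faye and Ivan are different types" — true. ✓
Since Iris is a knave, "Ivan is a knight" needs to be False, which holds.
Ivan is a knave, and the claim "Vik is the same type as Ivan" is indeed False.
As a knight, Vik's statement "Iris is a knave if and only if Faye is a knight" should be true; it is.

Faye is a knight, Iris is a knave, Ivan is a knave, and Vik is a knight.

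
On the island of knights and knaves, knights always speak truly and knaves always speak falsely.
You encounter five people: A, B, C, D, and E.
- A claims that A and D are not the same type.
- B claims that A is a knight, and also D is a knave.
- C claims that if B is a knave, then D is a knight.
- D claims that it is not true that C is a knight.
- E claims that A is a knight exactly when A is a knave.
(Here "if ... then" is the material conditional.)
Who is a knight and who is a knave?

Knights: A, B, and C. Knaves: D and E.

Suppose A is a knave. Then A's statement "A and D are not the same type" would have to be false. Checking the 16 ways to assign the others, none is consistent with every speaker.
(For instance, with B=knight, C=knight, D=knave, E=knave, B's claim "A is a knight, and also D is a knave" comes out false where it would need to be true.)
So A must be a knight, making "A and D are not the same type" true. Taking A=knight, B=knight, C=knight, D=knave, E=knave, each remaining statement checks out:
  B (knight): "A is a knight, and also D is a knave" — true. ✓
  C (knight): "if B is a knave, then D is a knight" — true. ✓
  D (knave): "it is not true that C is a knight" — false. ✓
  E (knave): "A is a knight exactly when A is a knave" — false. ✓
This is the unique consistent assignment.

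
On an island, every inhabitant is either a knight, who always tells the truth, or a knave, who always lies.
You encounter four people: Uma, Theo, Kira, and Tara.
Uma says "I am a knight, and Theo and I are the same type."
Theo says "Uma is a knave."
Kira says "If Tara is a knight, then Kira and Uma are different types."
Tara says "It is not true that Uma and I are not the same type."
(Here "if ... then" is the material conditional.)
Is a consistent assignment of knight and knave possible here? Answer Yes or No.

No

Checking all 16 assignments, each has at least one speaker whose statement's truth value contradicts their type.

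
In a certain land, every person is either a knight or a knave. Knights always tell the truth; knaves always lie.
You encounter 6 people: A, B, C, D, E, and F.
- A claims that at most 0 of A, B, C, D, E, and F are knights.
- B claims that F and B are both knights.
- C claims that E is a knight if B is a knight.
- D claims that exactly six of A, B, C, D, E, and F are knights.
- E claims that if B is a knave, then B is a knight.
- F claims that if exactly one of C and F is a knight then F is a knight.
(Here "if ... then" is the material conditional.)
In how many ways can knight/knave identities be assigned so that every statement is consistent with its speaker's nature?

3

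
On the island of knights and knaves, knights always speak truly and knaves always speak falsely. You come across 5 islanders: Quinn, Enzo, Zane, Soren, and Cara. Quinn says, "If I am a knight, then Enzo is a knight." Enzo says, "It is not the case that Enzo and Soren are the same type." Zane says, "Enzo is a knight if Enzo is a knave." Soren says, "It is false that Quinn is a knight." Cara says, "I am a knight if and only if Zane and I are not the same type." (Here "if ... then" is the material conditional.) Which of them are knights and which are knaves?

Quinn is a knight; "if I am a knight, then Enzo is a knight" is true, as required.
As a knight, Enzo's statement "it is not the case that Enzo and Soren are the same type" should be true; it is.
Zane is a knight, so "Enzo is a knight if Enzo is a knave" must be true — and it is.
Soren is a knave, so "it is false that Quinn is a knight" must be false — and it is.
Cara (knave): "I am a knight if and only if Zane and I are not the same type" — false. ✓

Quinn is a knight, Enzo is a knight, Zane is a knight, Soren is a knave, and Cara is a knave.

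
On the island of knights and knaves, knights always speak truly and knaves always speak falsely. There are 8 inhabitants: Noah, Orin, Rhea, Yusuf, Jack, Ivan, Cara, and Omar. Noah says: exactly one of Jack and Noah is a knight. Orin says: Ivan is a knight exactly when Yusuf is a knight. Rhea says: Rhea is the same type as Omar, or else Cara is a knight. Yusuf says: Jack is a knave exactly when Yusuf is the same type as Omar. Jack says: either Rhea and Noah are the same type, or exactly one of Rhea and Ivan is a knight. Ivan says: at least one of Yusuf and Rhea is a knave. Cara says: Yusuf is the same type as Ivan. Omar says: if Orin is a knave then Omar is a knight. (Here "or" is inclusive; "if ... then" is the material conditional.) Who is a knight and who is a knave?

Noah is a knave, Orin is a knave, Rhea is a knight, Yusuf is a knave, Jack is a knave, Ivan is a knight, Cara is a knave, and Omar is a knight.

Noah (knave): "exactly one of Jack and Noah is a knight" — False. ✓
Orin (knave): "Ivan is a knight exactly when Yusuf is a knight" — False. ✓
Rhea (knight): "Rhea is the same type as Omar, or else Cara is a knight" — true. ✓
Yusuf is a knave, and the claim "Jack is a knave exactly when Yusuf is the same type as Omar" is indeed False.
As a knave, Jack's statement "either Rhea and Noah are the same type, or exactly one of Rhea and Ivan is a knight" should be False; it is.
Ivan is a knight, and the claim "at least one of Yusuf and Rhea is a knave" is indeed true.
Cara (knave): "Yusuf is the same type as Ivan" — False. ✓
Omar (knight): "if Orin is a knave then Omar is a knight" — true. ✓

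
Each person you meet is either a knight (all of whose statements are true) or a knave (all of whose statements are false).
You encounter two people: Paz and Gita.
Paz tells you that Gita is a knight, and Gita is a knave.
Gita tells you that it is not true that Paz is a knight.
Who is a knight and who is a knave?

Knights: Gita. Knaves: Paz.

Suppose Paz is a knight. Then Paz's statement "Gita is a knight, and Gita is a knave" would have to be true. Checking the 2 ways to assign the others, none is consistent with every speaker.
(For instance, with Gita=knight, Paz's claim "Gita is a knight, and Gita is a knave" comes out false where it would need to be true.)
So Paz must be a knave, making "Gita is a knight, and Gita is a knave" false. Taking Paz=knave, Gita=knight, each remaining statement checks out:
  Gita (knight): "it is not true that Paz is a knight" — true. ✓
This is the unique consistent assignment.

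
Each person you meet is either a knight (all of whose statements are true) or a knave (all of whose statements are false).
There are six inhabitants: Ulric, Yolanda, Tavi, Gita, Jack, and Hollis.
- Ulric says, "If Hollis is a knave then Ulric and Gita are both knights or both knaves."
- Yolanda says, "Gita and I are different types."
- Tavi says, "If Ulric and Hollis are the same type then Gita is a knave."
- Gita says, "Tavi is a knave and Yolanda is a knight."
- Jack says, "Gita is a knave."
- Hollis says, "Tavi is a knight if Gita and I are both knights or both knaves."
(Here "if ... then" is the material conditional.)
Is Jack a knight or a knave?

Consistent assignments: {Ulric=knight, Yolanda=knight, Tavi=knight, Gita=knave, Jack=knight, Hollis=knight}; {Ulric=knight, Yolanda=knave, Tavi=knight, Gita=knave, Jack=knight, Hollis=knight}
In every consistent assignment, Jack is a knight.

Jack is a knight.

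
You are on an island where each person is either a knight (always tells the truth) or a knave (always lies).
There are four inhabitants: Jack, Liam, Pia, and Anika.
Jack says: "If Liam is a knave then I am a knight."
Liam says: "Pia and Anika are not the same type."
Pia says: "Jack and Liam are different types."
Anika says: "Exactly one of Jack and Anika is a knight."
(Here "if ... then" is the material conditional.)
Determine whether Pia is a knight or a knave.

Pia is a knave.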